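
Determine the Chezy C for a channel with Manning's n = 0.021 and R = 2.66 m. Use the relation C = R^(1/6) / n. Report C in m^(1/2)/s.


The Chezy coefficient relates to Manning's n through C = R^(1/6) / n.
R^(1/6) = 2.66^(1/6) = 1.177101.
C = 1.177101 / 0.021 = 56.05 m^(1/2)/s.

56.05


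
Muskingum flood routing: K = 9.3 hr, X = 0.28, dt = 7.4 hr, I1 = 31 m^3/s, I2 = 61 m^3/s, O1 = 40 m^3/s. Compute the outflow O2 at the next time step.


Muskingum coefficients:
denom = 2*K*(1-X) + dt = 2*9.3*(1-0.28) + 7.4 = 20.792.
C0 = (dt - 2*K*X)/denom = (7.4 - 2*9.3*0.28)/20.792 = 0.1054.
C1 = (dt + 2*K*X)/denom = (7.4 + 2*9.3*0.28)/20.792 = 0.6064.
C2 = (2*K*(1-X) - dt)/denom = 0.2882.
O2 = C0*I2 + C1*I1 + C2*O1
   = 0.1054*61 + 0.6064*31 + 0.2882*40
   = 36.76 m^3/s.

36.76


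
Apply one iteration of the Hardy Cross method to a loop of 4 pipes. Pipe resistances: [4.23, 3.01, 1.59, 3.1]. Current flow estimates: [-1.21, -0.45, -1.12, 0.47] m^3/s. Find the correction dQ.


Numerator terms (r*Q*|Q|): 4.23*-1.21*|-1.21| = -6.1931; 3.01*-0.45*|-0.45| = -0.6095; 1.59*-1.12*|-1.12| = -1.9945; 3.1*0.47*|0.47| = 0.6848.
Sum of numerator = -8.1124.
Denominator terms (r*|Q|): 4.23*|-1.21| = 5.1183; 3.01*|-0.45| = 1.3545; 1.59*|-1.12| = 1.7808; 3.1*|0.47| = 1.457.
2 * sum of denominator = 2 * 9.7106 = 19.4212.
dQ = --8.1124 / 19.4212 = 0.4177 m^3/s.

0.4177


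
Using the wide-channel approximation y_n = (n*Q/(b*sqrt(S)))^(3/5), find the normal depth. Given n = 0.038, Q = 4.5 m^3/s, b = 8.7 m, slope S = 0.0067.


We use the wide-channel approximation y_n = (n*Q/(b*sqrt(S)))^(3/5).
sqrt(S) = sqrt(0.0067) = 0.081854.
Numerator: n*Q = 0.038 * 4.5 = 0.171.
Denominator: b*sqrt(S) = 8.7 * 0.081854 = 0.71213.
arg = 0.2401.
y_n = 0.2401^(3/5) = 0.4249 m.

0.4249


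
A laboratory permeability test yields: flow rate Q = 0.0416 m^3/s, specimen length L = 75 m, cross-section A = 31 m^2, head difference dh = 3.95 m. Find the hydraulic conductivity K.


From K = Q*L / (A*dh):
Numerator: Q*L = 0.0416 * 75 = 3.12.
Denominator: A*dh = 31 * 3.95 = 122.45.
K = 3.12 / 122.45 = 0.02548 m/s.

0.02548


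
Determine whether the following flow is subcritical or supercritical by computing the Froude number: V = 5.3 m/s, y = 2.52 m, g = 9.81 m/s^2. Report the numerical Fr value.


The Froude number is defined as Fr = V / sqrt(g*y).
g*y = 9.81 * 2.52 = 24.7212.
sqrt(g*y) = sqrt(24.7212) = 4.972.
Fr = 5.3 / 4.972 = 1.066.
Since Fr > 1, the flow is supercritical.

1.066


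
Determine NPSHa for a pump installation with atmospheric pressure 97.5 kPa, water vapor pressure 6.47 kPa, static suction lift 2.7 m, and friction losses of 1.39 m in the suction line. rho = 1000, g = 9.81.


NPSHa = p_atm/(rho*g) - z_s - hf_s - p_vap/(rho*g).
p_atm/(rho*g) = 97.5*1000 / (1000*9.81) = 9.939 m.
p_vap/(rho*g) = 6.47*1000 / (1000*9.81) = 0.66 m.
NPSHa = 9.939 - 2.7 - 1.39 - 0.66
      = 5.19 m.

5.19


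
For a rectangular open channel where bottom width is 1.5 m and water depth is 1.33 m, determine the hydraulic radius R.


For a rectangular section:
Flow area A = b * y = 1.5 * 1.33 = 2.0 m^2.
Wetted perimeter P = b + 2y = 1.5 + 2*1.33 = 4.16 m.
Hydraulic radius R = A/P = 2.0 / 4.16 = 0.4796 m.

0.4796


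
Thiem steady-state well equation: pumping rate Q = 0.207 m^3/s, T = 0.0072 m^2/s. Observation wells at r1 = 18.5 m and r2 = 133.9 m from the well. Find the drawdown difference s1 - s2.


Thiem equation: s1 - s2 = Q/(2*pi*T) * ln(r2/r1).
ln(r2/r1) = ln(133.9/18.5) = 1.9793.
Q/(2*pi*T) = 0.207 / (2*pi*0.0072) = 0.207 / 0.0452 = 4.5757.
s1 - s2 = 4.5757 * 1.9793 = 9.0568 m.

9.0568


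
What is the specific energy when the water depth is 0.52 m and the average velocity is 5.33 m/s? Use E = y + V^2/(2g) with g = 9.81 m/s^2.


Specific energy E = y + V^2/(2g).
Velocity head = V^2/(2g) = 5.33^2 / (2*9.81) = 28.4089 / 19.62 = 1.448 m.
E = 0.52 + 1.448 = 1.968 m.

1.968


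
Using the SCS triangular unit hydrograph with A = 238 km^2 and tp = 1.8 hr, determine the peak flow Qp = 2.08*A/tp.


SCS formula: Qp = 2.08 * A / tp.
Qp = 2.08 * 238 / 1.8
   = 495.04 / 1.8
   = 275.02 m^3/s per cm.

275.02


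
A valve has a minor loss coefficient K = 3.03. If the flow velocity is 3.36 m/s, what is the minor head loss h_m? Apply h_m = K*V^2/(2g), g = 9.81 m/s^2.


Minor loss formula: h_m = K * V^2/(2g).
V^2 = 3.36^2 = 11.2896.
V^2/(2g) = 11.2896 / 19.62 = 0.5754 m.
h_m = 3.03 * 0.5754 = 1.7435 m.

1.7435


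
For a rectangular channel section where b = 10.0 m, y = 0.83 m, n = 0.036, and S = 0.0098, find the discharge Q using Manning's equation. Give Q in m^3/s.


For a rectangular channel, the cross-sectional area A = b * y = 10.0 * 0.83 = 8.3 m^2.
The wetted perimeter P = b + 2y = 10.0 + 2*0.83 = 11.66 m.
Hydraulic radius R = A/P = 8.3/11.66 = 0.7118 m.
Velocity V = (1/n)*R^(2/3)*S^(1/2) = (1/0.036)*0.7118^(2/3)*0.0098^(1/2) = 2.1923 m/s.
Discharge Q = A * V = 8.3 * 2.1923 = 18.196 m^3/s.

18.196


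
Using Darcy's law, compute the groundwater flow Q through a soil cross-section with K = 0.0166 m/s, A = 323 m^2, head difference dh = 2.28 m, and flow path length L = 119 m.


Darcy's law: Q = K * A * i, where i = dh/L.
Hydraulic gradient i = 2.28 / 119 = 0.01916.
Q = 0.0166 * 323 * 0.01916
  = 0.1027 m^3/s.

0.1027


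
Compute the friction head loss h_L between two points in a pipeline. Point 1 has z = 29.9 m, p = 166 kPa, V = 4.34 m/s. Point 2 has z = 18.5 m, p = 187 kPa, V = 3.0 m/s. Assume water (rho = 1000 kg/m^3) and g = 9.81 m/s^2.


Total head at each section: H = z + p/(rho*g) + V^2/(2g).
H1 = 29.9 + 166*1000/(1000*9.81) + 4.34^2/(2*9.81)
   = 29.9 + 16.922 + 0.96
   = 47.782 m.
H2 = 18.5 + 187*1000/(1000*9.81) + 3.0^2/(2*9.81)
   = 18.5 + 19.062 + 0.4587
   = 38.021 m.
h_L = H1 - H2 = 47.782 - 38.021 = 9.761 m.

9.761


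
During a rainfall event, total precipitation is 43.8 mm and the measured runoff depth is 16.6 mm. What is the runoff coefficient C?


The runoff coefficient C = runoff depth / rainfall depth.
C = 16.6 / 43.8
  = 0.379.

0.379


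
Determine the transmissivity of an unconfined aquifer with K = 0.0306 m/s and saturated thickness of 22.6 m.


Transmissivity is defined as T = K * h.
T = 0.0306 * 22.6
  = 0.6916 m^2/s.

0.6916


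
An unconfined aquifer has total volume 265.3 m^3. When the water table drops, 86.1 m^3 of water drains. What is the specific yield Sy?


Specific yield Sy = Volume drained / Total volume.
Sy = 86.1 / 265.3
   = 0.3245.

0.3245


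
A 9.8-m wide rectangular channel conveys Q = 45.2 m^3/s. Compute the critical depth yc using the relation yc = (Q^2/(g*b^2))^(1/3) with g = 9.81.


Using yc = (Q^2 / (g * b^2))^(1/3):
Q^2 = 45.2^2 = 2043.04.
g * b^2 = 9.81 * 9.8^2 = 9.81 * 96.04 = 942.15.
Q^2 / (g*b^2) = 2043.04 / 942.15 = 2.1685.
yc = 2.1685^(1/3) = 1.2944 m.

1.2944


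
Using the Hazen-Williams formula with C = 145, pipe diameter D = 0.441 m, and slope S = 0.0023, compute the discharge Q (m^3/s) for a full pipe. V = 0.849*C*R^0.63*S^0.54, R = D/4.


For a full circular pipe, R = D/4 = 0.441/4 = 0.1103 m.
V = 0.849 * 145 * 0.1103^0.63 * 0.0023^0.54
  = 0.849 * 145 * 0.249286 * 0.037613
  = 1.1543 m/s.
Pipe area A = pi*D^2/4 = pi*0.441^2/4 = 0.1527 m^2.
Q = A * V = 0.1527 * 1.1543 = 0.1763 m^3/s.

0.1763


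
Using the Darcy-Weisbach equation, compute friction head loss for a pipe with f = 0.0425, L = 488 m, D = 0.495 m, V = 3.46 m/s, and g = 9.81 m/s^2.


Darcy-Weisbach equation: h_f = f * (L/D) * V^2/(2g).
f * L/D = 0.0425 * 488/0.495 = 41.899.
V^2/(2g) = 3.46^2 / (2*9.81) = 11.9716 / 19.62 = 0.6102 m.
h_f = 41.899 * 0.6102 = 25.566 m.

25.566


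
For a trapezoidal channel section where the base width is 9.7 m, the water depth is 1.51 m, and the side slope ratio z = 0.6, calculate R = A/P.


For a trapezoidal section with side slope z:
A = (b + z*y)*y = (9.7 + 0.6*1.51)*1.51 = 16.015 m^2.
P = b + 2*y*sqrt(1 + z^2) = 9.7 + 2*1.51*sqrt(1 + 0.6^2) = 13.222 m.
R = A/P = 16.015 / 13.222 = 1.2113 m.

1.2113


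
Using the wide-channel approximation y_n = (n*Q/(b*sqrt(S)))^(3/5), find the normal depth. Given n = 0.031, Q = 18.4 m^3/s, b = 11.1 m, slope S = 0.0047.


We use the wide-channel approximation y_n = (n*Q/(b*sqrt(S)))^(3/5).
sqrt(S) = sqrt(0.0047) = 0.068557.
Numerator: n*Q = 0.031 * 18.4 = 0.5704.
Denominator: b*sqrt(S) = 11.1 * 0.068557 = 0.760983.
arg = 0.7496.
y_n = 0.7496^(3/5) = 0.8412 m.

0.8412


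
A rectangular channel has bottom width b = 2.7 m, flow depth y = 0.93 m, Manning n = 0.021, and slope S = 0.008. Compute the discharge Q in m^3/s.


For a rectangular channel, the cross-sectional area A = b * y = 2.7 * 0.93 = 2.51 m^2.
The wetted perimeter P = b + 2y = 2.7 + 2*0.93 = 4.56 m.
Hydraulic radius R = A/P = 2.51/4.56 = 0.5507 m.
Velocity V = (1/n)*R^(2/3)*S^(1/2) = (1/0.021)*0.5507^(2/3)*0.008^(1/2) = 2.8614 m/s.
Discharge Q = A * V = 2.51 * 2.8614 = 7.185 m^3/s.

7.185


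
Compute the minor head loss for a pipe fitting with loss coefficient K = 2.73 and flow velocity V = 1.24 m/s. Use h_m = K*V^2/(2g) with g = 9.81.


Minor loss formula: h_m = K * V^2/(2g).
V^2 = 1.24^2 = 1.5376.
V^2/(2g) = 1.5376 / 19.62 = 0.0784 m.
h_m = 2.73 * 0.0784 = 0.2139 m.

0.2139


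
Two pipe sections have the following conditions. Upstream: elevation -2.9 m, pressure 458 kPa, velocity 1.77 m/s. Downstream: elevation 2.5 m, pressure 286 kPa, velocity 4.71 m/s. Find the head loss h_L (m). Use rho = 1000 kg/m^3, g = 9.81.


Total head at each section: H = z + p/(rho*g) + V^2/(2g).
H1 = -2.9 + 458*1000/(1000*9.81) + 1.77^2/(2*9.81)
   = -2.9 + 46.687 + 0.1597
   = 43.947 m.
H2 = 2.5 + 286*1000/(1000*9.81) + 4.71^2/(2*9.81)
   = 2.5 + 29.154 + 1.1307
   = 32.785 m.
h_L = H1 - H2 = 43.947 - 32.785 = 11.162 m.

11.162


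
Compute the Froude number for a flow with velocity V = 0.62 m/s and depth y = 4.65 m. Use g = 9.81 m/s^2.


The Froude number is defined as Fr = V / sqrt(g*y).
g*y = 9.81 * 4.65 = 45.6165.
sqrt(g*y) = sqrt(45.6165) = 6.754.
Fr = 0.62 / 6.754 = 0.0918.

0.0918


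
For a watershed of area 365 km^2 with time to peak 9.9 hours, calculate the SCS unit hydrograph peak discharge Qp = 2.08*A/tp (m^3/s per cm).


SCS formula: Qp = 2.08 * A / tp.
Qp = 2.08 * 365 / 9.9
   = 759.2 / 9.9
   = 76.69 m^3/s per cm.

76.69


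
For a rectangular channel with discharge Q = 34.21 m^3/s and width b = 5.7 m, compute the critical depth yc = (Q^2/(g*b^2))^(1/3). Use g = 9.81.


Using yc = (Q^2 / (g * b^2))^(1/3):
Q^2 = 34.21^2 = 1170.32.
g * b^2 = 9.81 * 5.7^2 = 9.81 * 32.49 = 318.73.
Q^2 / (g*b^2) = 1170.32 / 318.73 = 3.6718.
yc = 3.6718^(1/3) = 1.5428 m.

1.5428


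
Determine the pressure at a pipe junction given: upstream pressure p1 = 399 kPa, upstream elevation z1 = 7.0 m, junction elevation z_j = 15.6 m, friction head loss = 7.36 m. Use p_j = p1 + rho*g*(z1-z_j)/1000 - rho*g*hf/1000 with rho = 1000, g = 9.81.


Junction pressure: p_j = p1 + rho*g*(z1 - z_j)/1000 - rho*g*hf/1000.
Elevation term = 1000*9.81*(7.0 - 15.6)/1000 = -84.366 kPa.
Friction term = 1000*9.81*7.36/1000 = 72.202 kPa.
p_j = 399 + -84.366 - 72.202 = 242.43 kPa.

242.43


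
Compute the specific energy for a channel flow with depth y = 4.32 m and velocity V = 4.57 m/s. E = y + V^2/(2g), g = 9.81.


Specific energy E = y + V^2/(2g).
Velocity head = V^2/(2g) = 4.57^2 / (2*9.81) = 20.8849 / 19.62 = 1.0645 m.
E = 4.32 + 1.0645 = 5.3845 m.

5.3845


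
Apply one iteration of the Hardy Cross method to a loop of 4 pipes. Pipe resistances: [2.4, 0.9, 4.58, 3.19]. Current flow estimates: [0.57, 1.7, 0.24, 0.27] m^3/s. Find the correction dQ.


Numerator terms (r*Q*|Q|): 2.4*0.57*|0.57| = 0.7798; 0.9*1.7*|1.7| = 2.601; 4.58*0.24*|0.24| = 0.2638; 3.19*0.27*|0.27| = 0.2326.
Sum of numerator = 3.8771.
Denominator terms (r*|Q|): 2.4*|0.57| = 1.368; 0.9*|1.7| = 1.53; 4.58*|0.24| = 1.0992; 3.19*|0.27| = 0.8613.
2 * sum of denominator = 2 * 4.8585 = 9.717.
dQ = -3.8771 / 9.717 = -0.399 m^3/s.

-0.399


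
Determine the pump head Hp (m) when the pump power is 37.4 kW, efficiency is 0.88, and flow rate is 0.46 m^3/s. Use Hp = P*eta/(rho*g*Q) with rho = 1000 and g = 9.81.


Pump head formula: Hp = P * eta / (rho * g * Q).
Numerator: P * eta = 37.4 * 1000 * 0.88 = 32912.0 W.
Denominator: rho * g * Q = 1000 * 9.81 * 0.46 = 4512.6.
Hp = 32912.0 / 4512.6 = 7.29 m.

7.29


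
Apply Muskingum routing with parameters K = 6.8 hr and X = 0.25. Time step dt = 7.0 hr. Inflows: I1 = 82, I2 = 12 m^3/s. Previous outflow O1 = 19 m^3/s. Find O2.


Muskingum coefficients:
denom = 2*K*(1-X) + dt = 2*6.8*(1-0.25) + 7.0 = 17.2.
C0 = (dt - 2*K*X)/denom = (7.0 - 2*6.8*0.25)/17.2 = 0.2093.
C1 = (dt + 2*K*X)/denom = (7.0 + 2*6.8*0.25)/17.2 = 0.6047.
C2 = (2*K*(1-X) - dt)/denom = 0.186.
O2 = C0*I2 + C1*I1 + C2*O1
   = 0.2093*12 + 0.6047*82 + 0.186*19
   = 55.63 m^3/s.

55.63


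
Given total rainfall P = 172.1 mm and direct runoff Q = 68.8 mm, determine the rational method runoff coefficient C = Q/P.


The runoff coefficient C = runoff depth / rainfall depth.
C = 68.8 / 172.1
  = 0.3998.

0.3998


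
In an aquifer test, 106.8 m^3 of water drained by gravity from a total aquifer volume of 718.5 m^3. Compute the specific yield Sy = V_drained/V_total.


Specific yield Sy = Volume drained / Total volume.
Sy = 106.8 / 718.5
   = 0.1486.

0.1486


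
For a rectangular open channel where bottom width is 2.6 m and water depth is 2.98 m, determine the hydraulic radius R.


For a rectangular section:
Flow area A = b * y = 2.6 * 2.98 = 7.75 m^2.
Wetted perimeter P = b + 2y = 2.6 + 2*2.98 = 8.56 m.
Hydraulic radius R = A/P = 7.75 / 8.56 = 0.9051 m.

0.9051


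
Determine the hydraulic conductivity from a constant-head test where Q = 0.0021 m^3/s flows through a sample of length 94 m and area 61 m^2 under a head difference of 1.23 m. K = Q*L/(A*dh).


From K = Q*L / (A*dh):
Numerator: Q*L = 0.0021 * 94 = 0.1974.
Denominator: A*dh = 61 * 1.23 = 75.03.
K = 0.1974 / 75.03 = 0.002631 m/s.

0.002631


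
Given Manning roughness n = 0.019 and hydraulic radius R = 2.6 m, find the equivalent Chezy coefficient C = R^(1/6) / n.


The Chezy coefficient relates to Manning's n through C = R^(1/6) / n.
R^(1/6) = 2.6^(1/6) = 1.172633.
C = 1.172633 / 0.019 = 61.72 m^(1/2)/s.

61.72


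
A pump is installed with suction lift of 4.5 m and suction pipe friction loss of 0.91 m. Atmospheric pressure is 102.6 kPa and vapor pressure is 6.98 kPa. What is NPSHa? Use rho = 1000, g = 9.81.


NPSHa = p_atm/(rho*g) - z_s - hf_s - p_vap/(rho*g).
p_atm/(rho*g) = 102.6*1000 / (1000*9.81) = 10.459 m.
p_vap/(rho*g) = 6.98*1000 / (1000*9.81) = 0.712 m.
NPSHa = 10.459 - 4.5 - 0.91 - 0.712
      = 4.34 m.

4.34


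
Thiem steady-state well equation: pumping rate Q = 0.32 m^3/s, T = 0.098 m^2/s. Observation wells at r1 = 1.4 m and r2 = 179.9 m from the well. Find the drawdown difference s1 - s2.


Thiem equation: s1 - s2 = Q/(2*pi*T) * ln(r2/r1).
ln(r2/r1) = ln(179.9/1.4) = 4.8559.
Q/(2*pi*T) = 0.32 / (2*pi*0.098) = 0.32 / 0.6158 = 0.5197.
s1 - s2 = 0.5197 * 4.8559 = 2.5236 m.

2.5236


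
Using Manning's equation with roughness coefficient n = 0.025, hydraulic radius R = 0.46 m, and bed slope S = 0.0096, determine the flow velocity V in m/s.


Manning's equation gives V = (1/n) * R^(2/3) * S^(1/2).
First, compute R^(2/3) = 0.46^(2/3) = 0.5959.
Next, S^(1/2) = 0.0096^(1/2) = 0.09798.
Then 1/n = 1/0.025 = 40.0.
V = 40.0 * 0.5959 * 0.09798 = 2.3354 m/s.

2.3354


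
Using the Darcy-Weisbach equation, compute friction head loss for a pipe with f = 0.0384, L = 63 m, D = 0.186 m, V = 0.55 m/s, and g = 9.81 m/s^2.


Darcy-Weisbach equation: h_f = f * (L/D) * V^2/(2g).
f * L/D = 0.0384 * 63/0.186 = 13.0065.
V^2/(2g) = 0.55^2 / (2*9.81) = 0.3025 / 19.62 = 0.0154 m.
h_f = 13.0065 * 0.0154 = 0.201 m.

0.201


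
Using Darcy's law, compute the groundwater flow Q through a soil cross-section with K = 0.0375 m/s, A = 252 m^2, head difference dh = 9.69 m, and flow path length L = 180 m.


Darcy's law: Q = K * A * i, where i = dh/L.
Hydraulic gradient i = 9.69 / 180 = 0.053833.
Q = 0.0375 * 252 * 0.053833
  = 0.5087 m^3/s.

0.5087


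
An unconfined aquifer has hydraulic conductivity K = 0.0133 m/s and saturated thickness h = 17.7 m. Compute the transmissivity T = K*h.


Transmissivity is defined as T = K * h.
T = 0.0133 * 17.7
  = 0.2354 m^2/s.

0.2354


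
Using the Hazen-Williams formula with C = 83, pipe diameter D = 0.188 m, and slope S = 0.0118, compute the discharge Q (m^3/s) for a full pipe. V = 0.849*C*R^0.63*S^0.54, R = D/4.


For a full circular pipe, R = D/4 = 0.188/4 = 0.047 m.
V = 0.849 * 83 * 0.047^0.63 * 0.0118^0.54
  = 0.849 * 83 * 0.145687 * 0.090953
  = 0.9337 m/s.
Pipe area A = pi*D^2/4 = pi*0.188^2/4 = 0.0278 m^2.
Q = A * V = 0.0278 * 0.9337 = 0.0259 m^3/s.

0.0259


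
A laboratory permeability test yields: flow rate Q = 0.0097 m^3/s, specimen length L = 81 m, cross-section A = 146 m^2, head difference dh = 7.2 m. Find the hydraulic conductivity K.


From K = Q*L / (A*dh):
Numerator: Q*L = 0.0097 * 81 = 0.7857.
Denominator: A*dh = 146 * 7.2 = 1051.2.
K = 0.7857 / 1051.2 = 0.000747 m/s.

0.000747


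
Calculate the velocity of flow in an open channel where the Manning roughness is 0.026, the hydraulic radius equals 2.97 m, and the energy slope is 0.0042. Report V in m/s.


Manning's equation gives V = (1/n) * R^(2/3) * S^(1/2).
First, compute R^(2/3) = 2.97^(2/3) = 2.0662.
Next, S^(1/2) = 0.0042^(1/2) = 0.064807.
Then 1/n = 1/0.026 = 38.46.
V = 38.46 * 2.0662 * 0.064807 = 5.1502 m/s.

5.1502


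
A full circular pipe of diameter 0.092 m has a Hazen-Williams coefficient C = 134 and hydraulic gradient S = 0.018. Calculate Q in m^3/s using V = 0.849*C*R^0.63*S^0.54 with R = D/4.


For a full circular pipe, R = D/4 = 0.092/4 = 0.023 m.
V = 0.849 * 134 * 0.023^0.63 * 0.018^0.54
  = 0.849 * 134 * 0.092873 * 0.114248
  = 1.2071 m/s.
Pipe area A = pi*D^2/4 = pi*0.092^2/4 = 0.0066 m^2.
Q = A * V = 0.0066 * 1.2071 = 0.008 m^3/s.

0.008


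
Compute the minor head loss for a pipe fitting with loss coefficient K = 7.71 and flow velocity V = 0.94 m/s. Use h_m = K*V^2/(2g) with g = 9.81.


Minor loss formula: h_m = K * V^2/(2g).
V^2 = 0.94^2 = 0.8836.
V^2/(2g) = 0.8836 / 19.62 = 0.045 m.
h_m = 7.71 * 0.045 = 0.3472 m.

0.3472


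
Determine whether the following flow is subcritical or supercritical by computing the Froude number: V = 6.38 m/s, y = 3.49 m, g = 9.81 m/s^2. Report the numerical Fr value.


The Froude number is defined as Fr = V / sqrt(g*y).
g*y = 9.81 * 3.49 = 34.2369.
sqrt(g*y) = sqrt(34.2369) = 5.8512.
Fr = 6.38 / 5.8512 = 1.0904.
Since Fr > 1, the flow is supercritical.

1.0904


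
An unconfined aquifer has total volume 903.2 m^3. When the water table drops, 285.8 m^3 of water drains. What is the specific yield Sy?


Specific yield Sy = Volume drained / Total volume.
Sy = 285.8 / 903.2
   = 0.3164.

0.3164


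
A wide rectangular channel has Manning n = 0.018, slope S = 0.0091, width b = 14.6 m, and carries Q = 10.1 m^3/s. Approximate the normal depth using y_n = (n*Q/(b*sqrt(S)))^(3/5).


We use the wide-channel approximation y_n = (n*Q/(b*sqrt(S)))^(3/5).
sqrt(S) = sqrt(0.0091) = 0.095394.
Numerator: n*Q = 0.018 * 10.1 = 0.1818.
Denominator: b*sqrt(S) = 14.6 * 0.095394 = 1.392752.
arg = 0.1305.
y_n = 0.1305^(3/5) = 0.2947 m.

0.2947


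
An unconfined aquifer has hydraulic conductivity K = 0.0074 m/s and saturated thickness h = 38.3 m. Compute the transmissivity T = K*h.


Transmissivity is defined as T = K * h.
T = 0.0074 * 38.3
  = 0.2834 m^2/s.

0.2834


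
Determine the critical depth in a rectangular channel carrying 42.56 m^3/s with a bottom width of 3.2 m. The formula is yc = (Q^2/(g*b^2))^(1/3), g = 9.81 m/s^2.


Using yc = (Q^2 / (g * b^2))^(1/3):
Q^2 = 42.56^2 = 1811.35.
g * b^2 = 9.81 * 3.2^2 = 9.81 * 10.24 = 100.45.
Q^2 / (g*b^2) = 1811.35 / 100.45 = 18.0324.
yc = 18.0324^(1/3) = 2.6223 m.

2.6223


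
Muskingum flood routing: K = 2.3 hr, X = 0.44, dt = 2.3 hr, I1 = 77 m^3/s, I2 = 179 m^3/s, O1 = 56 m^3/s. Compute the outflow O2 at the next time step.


Muskingum coefficients:
denom = 2*K*(1-X) + dt = 2*2.3*(1-0.44) + 2.3 = 4.876.
C0 = (dt - 2*K*X)/denom = (2.3 - 2*2.3*0.44)/4.876 = 0.0566.
C1 = (dt + 2*K*X)/denom = (2.3 + 2*2.3*0.44)/4.876 = 0.8868.
C2 = (2*K*(1-X) - dt)/denom = 0.0566.
O2 = C0*I2 + C1*I1 + C2*O1
   = 0.0566*179 + 0.8868*77 + 0.0566*56
   = 81.58 m^3/s.

81.58


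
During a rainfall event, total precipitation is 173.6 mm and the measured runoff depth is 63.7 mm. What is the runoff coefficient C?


The runoff coefficient C = runoff depth / rainfall depth.
C = 63.7 / 173.6
  = 0.3669.

0.3669


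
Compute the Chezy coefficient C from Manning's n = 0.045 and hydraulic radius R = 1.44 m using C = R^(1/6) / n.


The Chezy coefficient relates to Manning's n through C = R^(1/6) / n.
R^(1/6) = 1.44^(1/6) = 1.062659.
C = 1.062659 / 0.045 = 23.61 m^(1/2)/s.

23.61


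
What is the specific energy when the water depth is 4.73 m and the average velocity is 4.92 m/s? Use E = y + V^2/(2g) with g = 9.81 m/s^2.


Specific energy E = y + V^2/(2g).
Velocity head = V^2/(2g) = 4.92^2 / (2*9.81) = 24.2064 / 19.62 = 1.2338 m.
E = 4.73 + 1.2338 = 5.9638 m.

5.9638


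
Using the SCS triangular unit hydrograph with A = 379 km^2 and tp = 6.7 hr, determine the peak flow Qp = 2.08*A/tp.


SCS formula: Qp = 2.08 * A / tp.
Qp = 2.08 * 379 / 6.7
   = 788.32 / 6.7
   = 117.66 m^3/s per cm.

117.66


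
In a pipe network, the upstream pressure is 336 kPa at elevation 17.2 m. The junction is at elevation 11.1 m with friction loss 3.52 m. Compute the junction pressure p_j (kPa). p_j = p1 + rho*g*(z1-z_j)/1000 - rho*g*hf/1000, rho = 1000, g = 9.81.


Junction pressure: p_j = p1 + rho*g*(z1 - z_j)/1000 - rho*g*hf/1000.
Elevation term = 1000*9.81*(17.2 - 11.1)/1000 = 59.841 kPa.
Friction term = 1000*9.81*3.52/1000 = 34.531 kPa.
p_j = 336 + 59.841 - 34.531 = 361.31 kPa.

361.31


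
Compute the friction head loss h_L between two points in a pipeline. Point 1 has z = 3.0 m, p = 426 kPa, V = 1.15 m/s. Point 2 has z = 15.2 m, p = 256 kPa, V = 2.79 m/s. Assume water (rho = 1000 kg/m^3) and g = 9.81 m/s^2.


Total head at each section: H = z + p/(rho*g) + V^2/(2g).
H1 = 3.0 + 426*1000/(1000*9.81) + 1.15^2/(2*9.81)
   = 3.0 + 43.425 + 0.0674
   = 46.492 m.
H2 = 15.2 + 256*1000/(1000*9.81) + 2.79^2/(2*9.81)
   = 15.2 + 26.096 + 0.3967
   = 41.693 m.
h_L = H1 - H2 = 46.492 - 41.693 = 4.8 m.

4.8


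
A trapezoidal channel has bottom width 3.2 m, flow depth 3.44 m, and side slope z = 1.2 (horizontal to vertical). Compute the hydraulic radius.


For a trapezoidal section with side slope z:
A = (b + z*y)*y = (3.2 + 1.2*3.44)*3.44 = 25.208 m^2.
P = b + 2*y*sqrt(1 + z^2) = 3.2 + 2*3.44*sqrt(1 + 1.2^2) = 13.947 m.
R = A/P = 25.208 / 13.947 = 1.8074 m.

1.8074


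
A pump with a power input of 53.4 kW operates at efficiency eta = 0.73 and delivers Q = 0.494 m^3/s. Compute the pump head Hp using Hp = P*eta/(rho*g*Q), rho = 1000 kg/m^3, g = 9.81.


Pump head formula: Hp = P * eta / (rho * g * Q).
Numerator: P * eta = 53.4 * 1000 * 0.73 = 38982.0 W.
Denominator: rho * g * Q = 1000 * 9.81 * 0.494 = 4846.14.
Hp = 38982.0 / 4846.14 = 8.04 m.

8.04


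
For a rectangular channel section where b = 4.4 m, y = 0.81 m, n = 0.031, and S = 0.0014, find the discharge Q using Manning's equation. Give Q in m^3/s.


For a rectangular channel, the cross-sectional area A = b * y = 4.4 * 0.81 = 3.56 m^2.
The wetted perimeter P = b + 2y = 4.4 + 2*0.81 = 6.02 m.
Hydraulic radius R = A/P = 3.56/6.02 = 0.592 m.
Velocity V = (1/n)*R^(2/3)*S^(1/2) = (1/0.031)*0.592^(2/3)*0.0014^(1/2) = 0.851 m/s.
Discharge Q = A * V = 3.56 * 0.851 = 3.033 m^3/s.

3.033


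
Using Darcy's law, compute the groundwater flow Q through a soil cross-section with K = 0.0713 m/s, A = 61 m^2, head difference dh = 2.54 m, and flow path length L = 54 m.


Darcy's law: Q = K * A * i, where i = dh/L.
Hydraulic gradient i = 2.54 / 54 = 0.047037.
Q = 0.0713 * 61 * 0.047037
  = 0.2046 m^3/s.

0.2046


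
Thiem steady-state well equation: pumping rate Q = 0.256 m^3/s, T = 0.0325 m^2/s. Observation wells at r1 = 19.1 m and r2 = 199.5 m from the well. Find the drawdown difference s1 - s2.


Thiem equation: s1 - s2 = Q/(2*pi*T) * ln(r2/r1).
ln(r2/r1) = ln(199.5/19.1) = 2.3461.
Q/(2*pi*T) = 0.256 / (2*pi*0.0325) = 0.256 / 0.2042 = 1.2537.
s1 - s2 = 1.2537 * 2.3461 = 2.9412 m.

2.9412


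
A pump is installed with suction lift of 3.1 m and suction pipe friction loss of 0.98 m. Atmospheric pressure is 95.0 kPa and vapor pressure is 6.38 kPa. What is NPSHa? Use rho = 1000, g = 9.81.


NPSHa = p_atm/(rho*g) - z_s - hf_s - p_vap/(rho*g).
p_atm/(rho*g) = 95.0*1000 / (1000*9.81) = 9.684 m.
p_vap/(rho*g) = 6.38*1000 / (1000*9.81) = 0.65 m.
NPSHa = 9.684 - 3.1 - 0.98 - 0.65
      = 4.95 m.

4.95


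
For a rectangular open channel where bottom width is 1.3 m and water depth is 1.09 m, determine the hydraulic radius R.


For a rectangular section:
Flow area A = b * y = 1.3 * 1.09 = 1.42 m^2.
Wetted perimeter P = b + 2y = 1.3 + 2*1.09 = 3.48 m.
Hydraulic radius R = A/P = 1.42 / 3.48 = 0.4072 m.

0.4072


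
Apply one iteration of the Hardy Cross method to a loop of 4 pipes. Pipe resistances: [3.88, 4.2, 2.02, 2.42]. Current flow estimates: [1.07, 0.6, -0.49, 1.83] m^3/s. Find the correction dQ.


Numerator terms (r*Q*|Q|): 3.88*1.07*|1.07| = 4.4422; 4.2*0.6*|0.6| = 1.512; 2.02*-0.49*|-0.49| = -0.485; 2.42*1.83*|1.83| = 8.1043.
Sum of numerator = 13.5735.
Denominator terms (r*|Q|): 3.88*|1.07| = 4.1516; 4.2*|0.6| = 2.52; 2.02*|-0.49| = 0.9898; 2.42*|1.83| = 4.4286.
2 * sum of denominator = 2 * 12.09 = 24.18.
dQ = -13.5735 / 24.18 = -0.5614 m^3/s.

-0.5614


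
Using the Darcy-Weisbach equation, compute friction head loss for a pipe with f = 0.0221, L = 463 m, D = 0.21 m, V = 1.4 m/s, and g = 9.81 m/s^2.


Darcy-Weisbach equation: h_f = f * (L/D) * V^2/(2g).
f * L/D = 0.0221 * 463/0.21 = 48.7252.
V^2/(2g) = 1.4^2 / (2*9.81) = 1.96 / 19.62 = 0.0999 m.
h_f = 48.7252 * 0.0999 = 4.868 m.

4.868


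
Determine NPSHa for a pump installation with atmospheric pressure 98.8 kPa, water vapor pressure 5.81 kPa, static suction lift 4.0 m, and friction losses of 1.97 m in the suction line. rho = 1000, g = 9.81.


NPSHa = p_atm/(rho*g) - z_s - hf_s - p_vap/(rho*g).
p_atm/(rho*g) = 98.8*1000 / (1000*9.81) = 10.071 m.
p_vap/(rho*g) = 5.81*1000 / (1000*9.81) = 0.592 m.
NPSHa = 10.071 - 4.0 - 1.97 - 0.592
      = 3.51 m.

3.51


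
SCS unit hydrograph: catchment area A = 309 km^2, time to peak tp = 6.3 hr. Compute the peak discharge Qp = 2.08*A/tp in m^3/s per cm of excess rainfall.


SCS formula: Qp = 2.08 * A / tp.
Qp = 2.08 * 309 / 6.3
   = 642.72 / 6.3
   = 102.02 m^3/s per cm.

102.02


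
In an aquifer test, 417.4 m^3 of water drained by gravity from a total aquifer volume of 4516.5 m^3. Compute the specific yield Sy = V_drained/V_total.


Specific yield Sy = Volume drained / Total volume.
Sy = 417.4 / 4516.5
   = 0.0924.

0.0924


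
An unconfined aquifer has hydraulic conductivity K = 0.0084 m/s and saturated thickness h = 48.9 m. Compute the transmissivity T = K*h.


Transmissivity is defined as T = K * h.
T = 0.0084 * 48.9
  = 0.4108 m^2/s.

0.4108


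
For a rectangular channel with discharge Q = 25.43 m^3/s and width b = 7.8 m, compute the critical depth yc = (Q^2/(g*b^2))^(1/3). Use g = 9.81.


Using yc = (Q^2 / (g * b^2))^(1/3):
Q^2 = 25.43^2 = 646.68.
g * b^2 = 9.81 * 7.8^2 = 9.81 * 60.84 = 596.84.
Q^2 / (g*b^2) = 646.68 / 596.84 = 1.0835.
yc = 1.0835^(1/3) = 1.0271 m.

1.0271


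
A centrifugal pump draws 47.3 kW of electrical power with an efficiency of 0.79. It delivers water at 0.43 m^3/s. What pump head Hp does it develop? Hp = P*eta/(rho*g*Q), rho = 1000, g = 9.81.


Pump head formula: Hp = P * eta / (rho * g * Q).
Numerator: P * eta = 47.3 * 1000 * 0.79 = 37367.0 W.
Denominator: rho * g * Q = 1000 * 9.81 * 0.43 = 4218.3.
Hp = 37367.0 / 4218.3 = 8.86 m.

8.86


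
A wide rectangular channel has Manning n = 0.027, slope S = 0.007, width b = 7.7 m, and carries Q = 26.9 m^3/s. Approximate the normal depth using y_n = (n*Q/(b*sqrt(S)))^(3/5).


We use the wide-channel approximation y_n = (n*Q/(b*sqrt(S)))^(3/5).
sqrt(S) = sqrt(0.007) = 0.083666.
Numerator: n*Q = 0.027 * 26.9 = 0.7263.
Denominator: b*sqrt(S) = 7.7 * 0.083666 = 0.644228.
arg = 1.1274.
y_n = 1.1274^(3/5) = 1.0746 m.

1.0746


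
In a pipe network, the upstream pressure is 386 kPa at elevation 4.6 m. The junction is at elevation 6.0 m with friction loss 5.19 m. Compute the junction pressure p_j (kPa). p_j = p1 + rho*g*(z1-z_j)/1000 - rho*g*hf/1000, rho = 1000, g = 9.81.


Junction pressure: p_j = p1 + rho*g*(z1 - z_j)/1000 - rho*g*hf/1000.
Elevation term = 1000*9.81*(4.6 - 6.0)/1000 = -13.734 kPa.
Friction term = 1000*9.81*5.19/1000 = 50.914 kPa.
p_j = 386 + -13.734 - 50.914 = 321.35 kPa.

321.35


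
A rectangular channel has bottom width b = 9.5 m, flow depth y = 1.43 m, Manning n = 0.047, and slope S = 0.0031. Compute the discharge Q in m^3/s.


For a rectangular channel, the cross-sectional area A = b * y = 9.5 * 1.43 = 13.58 m^2.
The wetted perimeter P = b + 2y = 9.5 + 2*1.43 = 12.36 m.
Hydraulic radius R = A/P = 13.58/12.36 = 1.0991 m.
Velocity V = (1/n)*R^(2/3)*S^(1/2) = (1/0.047)*1.0991^(2/3)*0.0031^(1/2) = 1.2617 m/s.
Discharge Q = A * V = 13.58 * 1.2617 = 17.14 m^3/s.

17.14


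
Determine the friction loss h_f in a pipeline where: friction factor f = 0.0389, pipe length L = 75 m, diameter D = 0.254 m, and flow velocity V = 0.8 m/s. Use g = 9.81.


Darcy-Weisbach equation: h_f = f * (L/D) * V^2/(2g).
f * L/D = 0.0389 * 75/0.254 = 11.4862.
V^2/(2g) = 0.8^2 / (2*9.81) = 0.64 / 19.62 = 0.0326 m.
h_f = 11.4862 * 0.0326 = 0.375 m.

0.375


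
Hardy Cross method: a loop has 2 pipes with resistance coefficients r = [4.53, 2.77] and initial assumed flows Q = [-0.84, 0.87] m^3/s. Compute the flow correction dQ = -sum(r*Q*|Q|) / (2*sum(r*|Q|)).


Numerator terms (r*Q*|Q|): 4.53*-0.84*|-0.84| = -3.1964; 2.77*0.87*|0.87| = 2.0966.
Sum of numerator = -1.0998.
Denominator terms (r*|Q|): 4.53*|-0.84| = 3.8052; 2.77*|0.87| = 2.4099.
2 * sum of denominator = 2 * 6.2151 = 12.4302.
dQ = --1.0998 / 12.4302 = 0.0885 m^3/s.

0.0885


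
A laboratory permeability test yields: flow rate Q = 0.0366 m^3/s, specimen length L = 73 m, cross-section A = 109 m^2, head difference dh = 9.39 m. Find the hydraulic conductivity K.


From K = Q*L / (A*dh):
Numerator: Q*L = 0.0366 * 73 = 2.6718.
Denominator: A*dh = 109 * 9.39 = 1023.51.
K = 2.6718 / 1023.51 = 0.00261 m/s.

0.00261


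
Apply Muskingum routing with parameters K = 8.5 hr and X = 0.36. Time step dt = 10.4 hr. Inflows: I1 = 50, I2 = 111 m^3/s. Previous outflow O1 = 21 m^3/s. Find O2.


Muskingum coefficients:
denom = 2*K*(1-X) + dt = 2*8.5*(1-0.36) + 10.4 = 21.28.
C0 = (dt - 2*K*X)/denom = (10.4 - 2*8.5*0.36)/21.28 = 0.2011.
C1 = (dt + 2*K*X)/denom = (10.4 + 2*8.5*0.36)/21.28 = 0.7763.
C2 = (2*K*(1-X) - dt)/denom = 0.0226.
O2 = C0*I2 + C1*I1 + C2*O1
   = 0.2011*111 + 0.7763*50 + 0.0226*21
   = 61.61 m^3/s.

61.61


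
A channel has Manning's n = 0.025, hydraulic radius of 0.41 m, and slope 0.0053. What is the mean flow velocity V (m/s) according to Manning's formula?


Manning's equation gives V = (1/n) * R^(2/3) * S^(1/2).
First, compute R^(2/3) = 0.41^(2/3) = 0.5519.
Next, S^(1/2) = 0.0053^(1/2) = 0.072801.
Then 1/n = 1/0.025 = 40.0.
V = 40.0 * 0.5519 * 0.072801 = 1.6071 m/s.

1.6071


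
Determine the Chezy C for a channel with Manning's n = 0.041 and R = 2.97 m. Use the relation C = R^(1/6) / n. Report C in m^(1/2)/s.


The Chezy coefficient relates to Manning's n through C = R^(1/6) / n.
R^(1/6) = 2.97^(1/6) = 1.198927.
C = 1.198927 / 0.041 = 29.24 m^(1/2)/s.

29.24


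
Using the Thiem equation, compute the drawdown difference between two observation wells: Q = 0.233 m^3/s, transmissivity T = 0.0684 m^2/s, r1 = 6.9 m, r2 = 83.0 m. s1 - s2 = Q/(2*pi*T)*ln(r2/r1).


Thiem equation: s1 - s2 = Q/(2*pi*T) * ln(r2/r1).
ln(r2/r1) = ln(83.0/6.9) = 2.4873.
Q/(2*pi*T) = 0.233 / (2*pi*0.0684) = 0.233 / 0.4298 = 0.5422.
s1 - s2 = 0.5422 * 2.4873 = 1.3485 m.

1.3485


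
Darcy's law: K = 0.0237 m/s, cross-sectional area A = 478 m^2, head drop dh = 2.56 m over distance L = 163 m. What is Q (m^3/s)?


Darcy's law: Q = K * A * i, where i = dh/L.
Hydraulic gradient i = 2.56 / 163 = 0.015706.
Q = 0.0237 * 478 * 0.015706
  = 0.1779 m^3/s.

0.1779


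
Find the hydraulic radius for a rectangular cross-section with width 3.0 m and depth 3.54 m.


For a rectangular section:
Flow area A = b * y = 3.0 * 3.54 = 10.62 m^2.
Wetted perimeter P = b + 2y = 3.0 + 2*3.54 = 10.08 m.
Hydraulic radius R = A/P = 10.62 / 10.08 = 1.0536 m.

1.0536


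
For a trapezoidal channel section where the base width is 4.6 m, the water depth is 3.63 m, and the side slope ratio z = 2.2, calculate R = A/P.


For a trapezoidal section with side slope z:
A = (b + z*y)*y = (4.6 + 2.2*3.63)*3.63 = 45.687 m^2.
P = b + 2*y*sqrt(1 + z^2) = 4.6 + 2*3.63*sqrt(1 + 2.2^2) = 22.145 m.
R = A/P = 45.687 / 22.145 = 2.0631 m.

2.0631


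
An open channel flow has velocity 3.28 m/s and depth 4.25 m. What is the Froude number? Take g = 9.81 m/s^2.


The Froude number is defined as Fr = V / sqrt(g*y).
g*y = 9.81 * 4.25 = 41.6925.
sqrt(g*y) = sqrt(41.6925) = 6.457.
Fr = 3.28 / 6.457 = 0.508.

0.508


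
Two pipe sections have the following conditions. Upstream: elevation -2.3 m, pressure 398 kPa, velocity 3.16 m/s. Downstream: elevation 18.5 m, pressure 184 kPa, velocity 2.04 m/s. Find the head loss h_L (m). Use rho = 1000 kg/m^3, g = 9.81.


Total head at each section: H = z + p/(rho*g) + V^2/(2g).
H1 = -2.3 + 398*1000/(1000*9.81) + 3.16^2/(2*9.81)
   = -2.3 + 40.571 + 0.509
   = 38.78 m.
H2 = 18.5 + 184*1000/(1000*9.81) + 2.04^2/(2*9.81)
   = 18.5 + 18.756 + 0.2121
   = 37.468 m.
h_L = H1 - H2 = 38.78 - 37.468 = 1.311 m.

1.311


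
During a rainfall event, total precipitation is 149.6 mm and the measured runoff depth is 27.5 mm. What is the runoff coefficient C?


The runoff coefficient C = runoff depth / rainfall depth.
C = 27.5 / 149.6
  = 0.1838.

0.1838


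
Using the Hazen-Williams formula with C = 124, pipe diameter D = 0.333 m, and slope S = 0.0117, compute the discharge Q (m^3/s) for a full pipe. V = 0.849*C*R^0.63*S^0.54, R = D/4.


For a full circular pipe, R = D/4 = 0.333/4 = 0.0833 m.
V = 0.849 * 124 * 0.0833^0.63 * 0.0117^0.54
  = 0.849 * 124 * 0.208854 * 0.090536
  = 1.9906 m/s.
Pipe area A = pi*D^2/4 = pi*0.333^2/4 = 0.0871 m^2.
Q = A * V = 0.0871 * 1.9906 = 0.1734 m^3/s.

0.1734


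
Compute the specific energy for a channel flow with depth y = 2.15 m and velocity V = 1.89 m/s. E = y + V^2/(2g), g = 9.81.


Specific energy E = y + V^2/(2g).
Velocity head = V^2/(2g) = 1.89^2 / (2*9.81) = 3.5721 / 19.62 = 0.1821 m.
E = 2.15 + 0.1821 = 2.3321 m.

2.3321


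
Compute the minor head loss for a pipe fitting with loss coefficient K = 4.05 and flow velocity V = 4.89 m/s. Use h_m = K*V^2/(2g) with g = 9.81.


Minor loss formula: h_m = K * V^2/(2g).
V^2 = 4.89^2 = 23.9121.
V^2/(2g) = 23.9121 / 19.62 = 1.2188 m.
h_m = 4.05 * 1.2188 = 4.936 m.

4.936


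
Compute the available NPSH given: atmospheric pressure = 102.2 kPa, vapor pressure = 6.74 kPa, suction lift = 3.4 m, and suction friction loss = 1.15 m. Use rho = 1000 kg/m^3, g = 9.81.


NPSHa = p_atm/(rho*g) - z_s - hf_s - p_vap/(rho*g).
p_atm/(rho*g) = 102.2*1000 / (1000*9.81) = 10.418 m.
p_vap/(rho*g) = 6.74*1000 / (1000*9.81) = 0.687 m.
NPSHa = 10.418 - 3.4 - 1.15 - 0.687
      = 5.18 m.

5.18


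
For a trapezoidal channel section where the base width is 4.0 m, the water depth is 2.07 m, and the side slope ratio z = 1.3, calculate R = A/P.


For a trapezoidal section with side slope z:
A = (b + z*y)*y = (4.0 + 1.3*2.07)*2.07 = 13.85 m^2.
P = b + 2*y*sqrt(1 + z^2) = 4.0 + 2*2.07*sqrt(1 + 1.3^2) = 10.79 m.
R = A/P = 13.85 / 10.79 = 1.2836 m.

1.2836


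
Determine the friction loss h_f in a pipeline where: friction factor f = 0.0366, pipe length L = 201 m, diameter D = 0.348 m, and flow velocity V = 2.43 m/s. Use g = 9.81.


Darcy-Weisbach equation: h_f = f * (L/D) * V^2/(2g).
f * L/D = 0.0366 * 201/0.348 = 21.1397.
V^2/(2g) = 2.43^2 / (2*9.81) = 5.9049 / 19.62 = 0.301 m.
h_f = 21.1397 * 0.301 = 6.362 m.

6.362


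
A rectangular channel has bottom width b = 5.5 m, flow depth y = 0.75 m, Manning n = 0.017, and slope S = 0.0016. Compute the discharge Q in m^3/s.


For a rectangular channel, the cross-sectional area A = b * y = 5.5 * 0.75 = 4.12 m^2.
The wetted perimeter P = b + 2y = 5.5 + 2*0.75 = 7.0 m.
Hydraulic radius R = A/P = 4.12/7.0 = 0.5893 m.
Velocity V = (1/n)*R^(2/3)*S^(1/2) = (1/0.017)*0.5893^(2/3)*0.0016^(1/2) = 1.6538 m/s.
Discharge Q = A * V = 4.12 * 1.6538 = 6.822 m^3/s.

6.822


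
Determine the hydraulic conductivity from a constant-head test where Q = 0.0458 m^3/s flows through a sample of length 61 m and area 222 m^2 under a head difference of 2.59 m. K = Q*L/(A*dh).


From K = Q*L / (A*dh):
Numerator: Q*L = 0.0458 * 61 = 2.7938.
Denominator: A*dh = 222 * 2.59 = 574.98.
K = 2.7938 / 574.98 = 0.004859 m/s.

0.004859


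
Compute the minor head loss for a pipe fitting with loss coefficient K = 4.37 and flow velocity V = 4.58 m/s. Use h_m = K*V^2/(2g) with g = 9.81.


Minor loss formula: h_m = K * V^2/(2g).
V^2 = 4.58^2 = 20.9764.
V^2/(2g) = 20.9764 / 19.62 = 1.0691 m.
h_m = 4.37 * 1.0691 = 4.6721 m.

4.6721


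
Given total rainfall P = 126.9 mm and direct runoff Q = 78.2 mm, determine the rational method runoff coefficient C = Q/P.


The runoff coefficient C = runoff depth / rainfall depth.
C = 78.2 / 126.9
  = 0.6162.

0.6162


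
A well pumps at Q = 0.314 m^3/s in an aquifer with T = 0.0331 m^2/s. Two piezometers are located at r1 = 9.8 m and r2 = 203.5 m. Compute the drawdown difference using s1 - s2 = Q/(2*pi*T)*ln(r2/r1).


Thiem equation: s1 - s2 = Q/(2*pi*T) * ln(r2/r1).
ln(r2/r1) = ln(203.5/9.8) = 3.0333.
Q/(2*pi*T) = 0.314 / (2*pi*0.0331) = 0.314 / 0.208 = 1.5098.
s1 - s2 = 1.5098 * 3.0333 = 4.5797 m.

4.5797


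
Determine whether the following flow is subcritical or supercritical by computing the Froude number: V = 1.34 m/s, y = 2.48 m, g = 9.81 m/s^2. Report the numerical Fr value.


The Froude number is defined as Fr = V / sqrt(g*y).
g*y = 9.81 * 2.48 = 24.3288.
sqrt(g*y) = sqrt(24.3288) = 4.9324.
Fr = 1.34 / 4.9324 = 0.2717.
Since Fr < 1, the flow is subcritical.

0.2717


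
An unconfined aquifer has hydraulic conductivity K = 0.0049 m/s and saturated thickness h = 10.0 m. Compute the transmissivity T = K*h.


Transmissivity is defined as T = K * h.
T = 0.0049 * 10.0
  = 0.049 m^2/s.

0.049


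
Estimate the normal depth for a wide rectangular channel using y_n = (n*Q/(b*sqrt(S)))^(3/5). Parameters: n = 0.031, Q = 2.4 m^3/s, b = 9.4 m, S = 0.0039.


We use the wide-channel approximation y_n = (n*Q/(b*sqrt(S)))^(3/5).
sqrt(S) = sqrt(0.0039) = 0.06245.
Numerator: n*Q = 0.031 * 2.4 = 0.0744.
Denominator: b*sqrt(S) = 9.4 * 0.06245 = 0.58703.
arg = 0.1267.
y_n = 0.1267^(3/5) = 0.2896 m.

0.2896


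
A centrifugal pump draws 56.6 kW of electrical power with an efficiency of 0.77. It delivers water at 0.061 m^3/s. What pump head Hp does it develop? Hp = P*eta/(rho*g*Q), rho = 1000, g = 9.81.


Pump head formula: Hp = P * eta / (rho * g * Q).
Numerator: P * eta = 56.6 * 1000 * 0.77 = 43582.0 W.
Denominator: rho * g * Q = 1000 * 9.81 * 0.061 = 598.41.
Hp = 43582.0 / 598.41 = 72.83 m.

72.83


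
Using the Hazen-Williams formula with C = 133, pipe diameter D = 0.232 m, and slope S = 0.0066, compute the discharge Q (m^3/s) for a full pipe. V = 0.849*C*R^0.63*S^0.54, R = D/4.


For a full circular pipe, R = D/4 = 0.232/4 = 0.058 m.
V = 0.849 * 133 * 0.058^0.63 * 0.0066^0.54
  = 0.849 * 133 * 0.166326 * 0.066459
  = 1.2482 m/s.
Pipe area A = pi*D^2/4 = pi*0.232^2/4 = 0.0423 m^2.
Q = A * V = 0.0423 * 1.2482 = 0.0528 m^3/s.

0.0528
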